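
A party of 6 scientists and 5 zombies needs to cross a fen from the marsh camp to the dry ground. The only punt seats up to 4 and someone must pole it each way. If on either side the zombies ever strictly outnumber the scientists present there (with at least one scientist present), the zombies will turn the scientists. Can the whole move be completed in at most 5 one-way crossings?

No

Counting alone: each trip to the dry ground takes at most 4 across and each return brings at least 1 back, so after t trips out (and t−1 returns) at most 4t − (t−1) of the 11 are across; that first reaches 11 at t = 4, so at least 7 crossings are needed.
Since 5 < 7, 5 crossings cannot be enough. (The shortest complete plan in fact takes 7:)
1. 2 zombies → the dry ground.  (the marsh camp: 6S 3Z; the dry ground: 0S 2Z)
2. 1 zombie ← the marsh camp.  (the marsh camp: 6S 4Z; the dry ground: 0S 1Z)
3. 4 zombies → the dry ground.  (the marsh camp: 6S 0Z; the dry ground: 0S 5Z)
4. 1 zombie ← the marsh camp.  (the marsh camp: 6S 1Z; the dry ground: 0S 4Z)
5. 4 scientists → the dry ground.  (the marsh camp: 2S 1Z; the dry ground: 4S 4Z)
6. 1 zombie ← the marsh camp.  (the marsh camp: 2S 2Z; the dry ground: 4S 3Z)
7. 2 scientists and 2 zombies → the dry ground.  (the marsh camp: 0S 0Z; the dry ground: 6S 5Z)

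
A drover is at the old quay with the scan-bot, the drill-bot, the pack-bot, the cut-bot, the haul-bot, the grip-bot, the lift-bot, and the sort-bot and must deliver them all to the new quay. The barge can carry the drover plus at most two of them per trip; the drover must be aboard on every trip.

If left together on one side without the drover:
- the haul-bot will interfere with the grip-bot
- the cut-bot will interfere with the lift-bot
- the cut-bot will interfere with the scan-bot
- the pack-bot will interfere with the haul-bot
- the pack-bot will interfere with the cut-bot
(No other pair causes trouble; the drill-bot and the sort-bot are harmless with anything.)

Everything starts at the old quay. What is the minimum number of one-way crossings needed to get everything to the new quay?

Counting alone: the drover can take at most 2 across per trip to the new quay, so moving all 8 needs at least 4 loaded trips out, with a return between consecutive ones — at least 7 crossings.
The safety rule pushes this higher. Following every safe sequence of crossings, the most of the 8 that can be at the new quay as the barge arrives there on crossing 7 is 7 — never all 8.
So no plan with fewer than 9 crossings exists, and this one achieves 9:
1. Drover goes to the new quay with the cut-bot and the haul-bot.
2. Drover goes back to the old quay alone.
3. Drover goes to the new quay with the drill-bot and the scan-bot.
4. Drover goes back to the old quay with the cut-bot.
5. Drover goes to the new quay with the lift-bot and the pack-bot.
6. Drover goes back to the old quay with the haul-bot.
7. Drover goes to the new quay with the grip-bot and the sort-bot.
8. Drover goes back to the old quay alone.
9. Drover goes to the new quay with the cut-bot and the haul-bot.

9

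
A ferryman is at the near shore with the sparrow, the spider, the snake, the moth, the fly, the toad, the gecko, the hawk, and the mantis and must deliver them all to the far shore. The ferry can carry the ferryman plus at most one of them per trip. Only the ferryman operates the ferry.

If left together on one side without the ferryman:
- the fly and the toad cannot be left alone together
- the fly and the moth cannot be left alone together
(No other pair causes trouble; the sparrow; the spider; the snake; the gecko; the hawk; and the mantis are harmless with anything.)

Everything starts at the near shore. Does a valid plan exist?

1. Ferryman goes to the far shore with the fly.
2. Ferryman goes back to the near shore alone.
3. Ferryman goes to the far shore with the sparrow.
4. Ferryman goes back to the near shore alone.
5. Ferryman goes to the far shore with the spider.
6. Ferryman goes back to the near shore alone.
7. Ferryman goes to the far shore with the snake.
8. Ferryman goes back to the near shore alone.
9. Ferryman goes to the far shore with the moth.
10. Ferryman goes back to the near shore with the fly.
11. Ferryman goes to the far shore with the toad.
12. Ferryman goes back to the near shore alone.
13. Ferryman goes to the far shore with the gecko.
14. Ferryman goes back to the near shore alone.
15. Ferryman goes to the far shore with the hawk.
16. Ferryman goes back to the near shore alone.
17. Ferryman goes to the far shore with the mantis.
18. Ferryman goes back to the near shore alone.
19. Ferryman goes to the far shore with the fly.

Yes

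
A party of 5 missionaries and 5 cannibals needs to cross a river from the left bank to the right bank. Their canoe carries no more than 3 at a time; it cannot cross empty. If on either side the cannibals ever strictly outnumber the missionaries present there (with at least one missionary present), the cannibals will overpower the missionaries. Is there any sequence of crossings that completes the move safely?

Yes

1. 2 cannibals → the right bank.  (the left bank: 5M 3C; the right bank: 0M 2C)
2. 1 cannibal ← the left bank.  (the left bank: 5M 4C; the right bank: 0M 1C)
3. 3 cannibals → the right bank.  (the left bank: 5M 1C; the right bank: 0M 4C)
4. 1 cannibal ← the left bank.  (the left bank: 5M 2C; the right bank: 0M 3C)
5. 3 missionaries → the right bank.  (the left bank: 2M 2C; the right bank: 3M 3C)
6. 1 missionary and 1 cannibal ← the left bank.  (the left bank: 3M 3C; the right bank: 2M 2C)
7. 3 missionaries → the right bank.  (the left bank: 0M 3C; the right bank: 5M 2C)
8. 1 cannibal ← the left bank.  (the left bank: 0M 4C; the right bank: 5M 1C)
9. 2 cannibals → the right bank.  (the left bank: 0M 2C; the right bank: 5M 3C)
10. 1 cannibal ← the left bank.  (the left bank: 0M 3C; the right bank: 5M 2C)
11. 3 cannibals → the right bank.  (the left bank: 0M 0C; the right bank: 5M 5C)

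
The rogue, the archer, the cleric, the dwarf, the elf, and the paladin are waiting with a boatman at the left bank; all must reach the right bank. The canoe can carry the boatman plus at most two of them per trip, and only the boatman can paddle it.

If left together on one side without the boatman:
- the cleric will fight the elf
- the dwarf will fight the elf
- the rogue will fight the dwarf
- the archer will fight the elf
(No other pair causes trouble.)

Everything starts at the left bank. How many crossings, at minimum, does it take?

7

Counting alone: the boatman can take at most 2 across per trip to the right bank, so moving all 6 needs at least 3 loaded trips out, with a return between consecutive ones — at least 5 crossings.
The safety rule pushes this higher. Following every safe sequence of crossings, the most of the 6 that can be at the right bank as the canoe arrives there on crossing 5 is 5 — never all 6.
So no plan with fewer than 7 crossings exists, and this one achieves 7:
1. Boatman goes to the right bank with the elf and the rogue.
2. Boatman goes back to the left bank alone.
3. Boatman goes to the right bank with the paladin.
4. Boatman goes back to the left bank alone.
5. Boatman goes to the right bank with the archer and the cleric.
6. Boatman goes back to the left bank with the elf.
7. Boatman goes to the right bank with the dwarf and the elf.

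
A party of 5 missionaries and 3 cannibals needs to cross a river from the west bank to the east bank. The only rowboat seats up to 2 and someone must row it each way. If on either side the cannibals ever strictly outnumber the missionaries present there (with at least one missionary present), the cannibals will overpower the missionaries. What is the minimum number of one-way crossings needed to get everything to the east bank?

Counting alone: each trip to the east bank takes at most 2 across and each return brings at least 1 back, so after t trips out (and t−1 returns) at most 2t − (t−1) of the 8 are across; that first reaches 8 at t = 7, so at least 13 crossings are needed.
The plan below uses exactly 13 crossings, so it is optimal:
1. 2 cannibals → the east bank.  (the west bank: 5M 1C; the east bank: 0M 2C)
2. 1 cannibal ← the west bank.  (the west bank: 5M 2C; the east bank: 0M 1C)
3. 2 cannibals → the east bank.  (the west bank: 5M 0C; the east bank: 0M 3C)
4. 1 cannibal ← the west bank.  (the west bank: 5M 1C; the east bank: 0M 2C)
5. 2 missionaries → the east bank.  (the west bank: 3M 1C; the east bank: 2M 2C)
6. 1 cannibal ← the west bank.  (the west bank: 3M 2C; the east bank: 2M 1C)
7. 1 missionary and 1 cannibal → the east bank.  (the west bank: 2M 1C; the east bank: 3M 2C)
8. 1 cannibal ← the west bank.  (the west bank: 2M 2C; the east bank: 3M 1C)
9. 2 cannibals → the east bank.  (the west bank: 2M 0C; the east bank: 3M 3C)
10. 1 cannibal ← the west bank.  (the west bank: 2M 1C; the east bank: 3M 2C)
11. 1 missionary and 1 cannibal → the east bank.  (the west bank: 1M 0C; the east bank: 4M 3C)
12. 1 cannibal ← the west bank.  (the west bank: 1M 1C; the east bank: 4M 2C)
13. 1 missionary and 1 cannibal → the east bank.  (the west bank: 0M 0C; the east bank: 5M 3C)

13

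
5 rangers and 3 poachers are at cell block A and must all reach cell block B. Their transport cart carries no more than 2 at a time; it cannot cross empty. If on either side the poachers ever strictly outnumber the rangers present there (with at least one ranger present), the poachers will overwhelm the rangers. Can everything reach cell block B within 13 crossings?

Yes

Yes — this plan uses 13 crossings (≤ 13):
1. 2 poachers → cell block B.  (cell block A: 5R 1P; cell block B: 0R 2P)
2. 1 poacher ← cell block A.  (cell block A: 5R 2P; cell block B: 0R 1P)
3. 2 poachers → cell block B.  (cell block A: 5R 0P; cell block B: 0R 3P)
4. 1 poacher ← cell block A.  (cell block A: 5R 1P; cell block B: 0R 2P)
5. 2 rangers → cell block B.  (cell block A: 3R 1P; cell block B: 2R 2P)
6. 1 poacher ← cell block A.  (cell block A: 3R 2P; cell block B: 2R 1P)
7. 1 ranger and 1 poacher → cell block B.  (cell block A: 2R 1P; cell block B: 3R 2P)
8. 1 poacher ← cell block A.  (cell block A: 2R 2P; cell block B: 3R 1P)
9. 2 poachers → cell block B.  (cell block A: 2R 0P; cell block B: 3R 3P)
10. 1 poacher ← cell block A.  (cell block A: 2R 1P; cell block B: 3R 2P)
11. 1 ranger and 1 poacher → cell block B.  (cell block A: 1R 0P; cell block B: 4R 3P)
12. 1 poacher ← cell block A.  (cell block A: 1R 1P; cell block B: 4R 2P)
13. 1 ranger and 1 poacher → cell block B.  (cell block A: 0R 0P; cell block B: 5R 3P)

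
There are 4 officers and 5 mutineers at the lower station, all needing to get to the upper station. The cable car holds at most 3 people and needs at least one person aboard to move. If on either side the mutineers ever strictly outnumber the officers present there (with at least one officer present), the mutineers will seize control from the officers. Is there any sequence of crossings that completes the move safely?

The mutineers already outnumber the officers at the lower station before anyone moves, so the starting position itself is disallowed.

No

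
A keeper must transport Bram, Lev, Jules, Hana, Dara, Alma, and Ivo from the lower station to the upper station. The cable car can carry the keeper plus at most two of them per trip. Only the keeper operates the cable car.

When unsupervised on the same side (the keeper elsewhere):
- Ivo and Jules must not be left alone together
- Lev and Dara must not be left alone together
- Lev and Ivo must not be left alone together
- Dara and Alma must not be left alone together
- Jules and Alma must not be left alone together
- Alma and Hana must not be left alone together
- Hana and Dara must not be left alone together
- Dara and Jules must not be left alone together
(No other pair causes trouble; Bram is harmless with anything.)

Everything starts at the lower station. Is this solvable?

No

Whatever the first load, the items left behind include a forbidden pair without the keeper. No opening move is safe, so no plan exists.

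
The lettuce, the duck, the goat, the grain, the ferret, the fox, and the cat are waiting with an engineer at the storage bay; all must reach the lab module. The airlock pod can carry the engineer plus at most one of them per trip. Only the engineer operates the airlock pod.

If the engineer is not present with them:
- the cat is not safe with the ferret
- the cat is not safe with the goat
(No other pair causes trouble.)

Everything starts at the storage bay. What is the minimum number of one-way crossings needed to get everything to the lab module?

Counting alone: the engineer can take at most 1 across per trip to the lab module, so moving all 7 needs at least 7 loaded trips out, with a return between consecutive ones — at least 13 crossings.
The safety rule pushes this higher. Following every safe sequence of crossings, the most of the 7 that can be at the lab module as the airlock pod arrives there on crossing 13 is 6 — never all 7.
So no plan with fewer than 15 crossings exists, and this one achieves 15:
1. Engineer goes to the lab module with the cat.  [the storage bay: the duck, the ferret, the fox, the goat, the grain, the lettuce | the lab module: the cat]
2. Engineer goes back to the storage bay alone.  [the storage bay: the duck, the ferret, the fox, the goat, the grain, the lettuce | the lab module: the cat]
3. Engineer goes to the lab module with the lettuce.  [the storage bay: the duck, the ferret, the fox, the goat, the grain | the lab module: the cat, the lettuce]
4. Engineer goes back to the storage bay alone.  [the storage bay: the duck, the ferret, the fox, the goat, the grain | the lab module: the cat, the lettuce]
5. Engineer goes to the lab module with the duck.  [the storage bay: the ferret, the fox, the goat, the grain | the lab module: the cat, the duck, the lettuce]
6. Engineer goes back to the storage bay alone.  [the storage bay: the ferret, the fox, the goat, the grain | the lab module: the cat, the duck, the lettuce]
7. Engineer goes to the lab module with the goat.  [the storage bay: the ferret, the fox, the grain | the lab module: the cat, the duck, the goat, the lettuce]
8. Engineer goes back to the storage bay with the cat.  [the storage bay: the cat, the ferret, the fox, the grain | the lab module: the duck, the goat, the lettuce]
9. Engineer goes to the lab module with the ferret.  [the storage bay: the cat, the fox, the grain | the lab module: the duck, the ferret, the goat, the lettuce]
10. Engineer goes back to the storage bay alone.  [the storage bay: the cat, the fox, the grain | the lab module: the duck, the ferret, the goat, the lettuce]
11. Engineer goes to the lab module with the grain.  [the storage bay: the cat, the fox | the lab module: the duck, the ferret, the goat, the grain, the lettuce]
12. Engineer goes back to the storage bay alone.  [the storage bay: the cat, the fox | the lab module: the duck, the ferret, the goat, the grain, the lettuce]
13. Engineer goes to the lab module with the fox.  [the storage bay: the cat | the lab module: the duck, the ferret, the fox, the goat, the grain, the lettuce]
14. Engineer goes back to the storage bay alone.  [the storage bay: the cat | the lab module: the duck, the ferret, the fox, the goat, the grain, the lettuce]
15. Engineer goes to the lab module with the cat.  [the storage bay: — | the lab module: the cat, the duck, the ferret, the fox, the goat, the grain, the lettuce]

15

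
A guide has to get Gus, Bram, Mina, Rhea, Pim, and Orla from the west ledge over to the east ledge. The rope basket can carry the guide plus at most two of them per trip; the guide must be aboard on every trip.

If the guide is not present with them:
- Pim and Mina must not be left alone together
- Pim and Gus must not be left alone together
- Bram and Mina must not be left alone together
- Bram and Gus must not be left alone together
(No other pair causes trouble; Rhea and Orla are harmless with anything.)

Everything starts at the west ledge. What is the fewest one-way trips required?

5

Counting alone: the guide can take at most 2 across per trip to the east ledge, so moving all 6 needs at least 3 loaded trips out, with a return between consecutive ones — at least 5 crossings.
The plan below uses exactly 5 crossings, so it is optimal:
1. Guide goes to the east ledge with Gus and Mina.  [the west ledge: Bram, Orla, Pim, Rhea | the east ledge: Gus, Mina]
2. Guide goes back to the west ledge alone.  [the west ledge: Bram, Orla, Pim, Rhea | the east ledge: Gus, Mina]
3. Guide goes to the east ledge with Orla and Rhea.  [the west ledge: Bram, Pim | the east ledge: Gus, Mina, Orla, Rhea]
4. Guide goes back to the west ledge alone.  [the west ledge: Bram, Pim | the east ledge: Gus, Mina, Orla, Rhea]
5. Guide goes to the east ledge with Bram and Pim.  [the west ledge: — | the east ledge: Bram, Gus, Mina, Orla, Pim, Rhea]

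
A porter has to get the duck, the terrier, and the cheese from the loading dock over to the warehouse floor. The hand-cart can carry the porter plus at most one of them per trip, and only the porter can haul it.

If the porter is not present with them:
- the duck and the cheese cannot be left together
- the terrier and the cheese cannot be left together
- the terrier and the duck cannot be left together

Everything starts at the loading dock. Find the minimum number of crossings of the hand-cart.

impossible

Whatever the first load, the items left behind include a forbidden pair without the porter. No opening move is safe, so no plan exists.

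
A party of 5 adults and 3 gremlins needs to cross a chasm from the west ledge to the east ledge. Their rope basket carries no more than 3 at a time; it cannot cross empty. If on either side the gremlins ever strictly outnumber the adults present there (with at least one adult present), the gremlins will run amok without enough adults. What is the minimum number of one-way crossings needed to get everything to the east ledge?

Counting alone: each trip to the east ledge takes at most 3 across and each return brings at least 1 back, so after t trips out (and t−1 returns) at most 3t − (t−1) of the 8 are across; that first reaches 8 at t = 4, so at least 7 crossings are needed.
The plan below uses exactly 7 crossings, so it is optimal:
1. 2 gremlins → the east ledge.  (the west ledge: 5A 1G; the east ledge: 0A 2G)
2. 1 gremlin ← the west ledge.  (the west ledge: 5A 2G; the east ledge: 0A 1G)
3. 2 adults and 1 gremlin → the east ledge.  (the west ledge: 3A 1G; the east ledge: 2A 2G)
4. 1 gremlin ← the west ledge.  (the west ledge: 3A 2G; the east ledge: 2A 1G)
5. 1 adult and 2 gremlins → the east ledge.  (the west ledge: 2A 0G; the east ledge: 3A 3G)
6. 1 gremlin ← the west ledge.  (the west ledge: 2A 1G; the east ledge: 3A 2G)
7. 2 adults and 1 gremlin → the east ledge.  (the west ledge: 0A 0G; the east ledge: 5A 3G)

7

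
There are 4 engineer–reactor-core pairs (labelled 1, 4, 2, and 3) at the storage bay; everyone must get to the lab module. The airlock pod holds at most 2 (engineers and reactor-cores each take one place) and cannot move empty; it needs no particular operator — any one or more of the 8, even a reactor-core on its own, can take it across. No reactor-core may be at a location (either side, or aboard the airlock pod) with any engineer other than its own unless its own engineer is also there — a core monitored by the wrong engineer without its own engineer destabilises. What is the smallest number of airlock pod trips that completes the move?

Following every safe sequence of crossings from the start, the most of the 8 that can be at the lab module as the airlock pod arrives there on crossings 1, 3, 5 is 2, 3, 4 respectively; the best ever achieved is 4 of 8.
From crossing 7 on, no configuration arises that was not already reachable earlier: only 44 distinct safe configurations (who is on which side, and where the airlock pod is) can ever be reached, none of them has everyone across, and every continuation just revisits them. So no valid plan exists.

impossible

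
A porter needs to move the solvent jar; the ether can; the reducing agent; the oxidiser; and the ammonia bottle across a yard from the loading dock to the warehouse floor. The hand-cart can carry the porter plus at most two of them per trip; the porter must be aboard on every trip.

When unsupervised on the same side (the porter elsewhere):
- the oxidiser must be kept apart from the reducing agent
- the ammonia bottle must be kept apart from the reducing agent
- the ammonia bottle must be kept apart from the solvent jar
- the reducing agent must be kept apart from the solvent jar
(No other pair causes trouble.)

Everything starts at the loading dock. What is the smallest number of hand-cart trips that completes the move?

Counting alone: the porter can take at most 2 across per trip to the warehouse floor, so moving all 5 needs at least 3 loaded trips out, with a return between consecutive ones — at least 5 crossings.
The safety rule pushes this higher. Following every safe sequence of crossings, the most of the 5 that can be at the warehouse floor as the hand-cart arrives there on crossing 5 is 4 — never all 5.
So no plan with fewer than 7 crossings exists, and this one achieves 7:
1. Porter goes to the warehouse floor with the reducing agent and the solvent jar.  [the loading dock: the ammonia bottle, the ether can, the oxidiser | the warehouse floor: the reducing agent, the solvent jar]
2. Porter goes back to the loading dock with the solvent jar.  [the loading dock: the ammonia bottle, the ether can, the oxidiser, the solvent jar | the warehouse floor: the reducing agent]
3. Porter goes to the warehouse floor with the ether can and the solvent jar.  [the loading dock: the ammonia bottle, the oxidiser | the warehouse floor: the ether can, the reducing agent, the solvent jar]
4. Porter goes back to the loading dock with the solvent jar.  [the loading dock: the ammonia bottle, the oxidiser, the solvent jar | the warehouse floor: the ether can, the reducing agent]
5. Porter goes to the warehouse floor with the oxidiser and the solvent jar.  [the loading dock: the ammonia bottle | the warehouse floor: the ether can, the oxidiser, the reducing agent, the solvent jar]
6. Porter goes back to the loading dock with the reducing agent.  [the loading dock: the ammonia bottle, the reducing agent | the warehouse floor: the ether can, the oxidiser, the solvent jar]
7. Porter goes to the warehouse floor with the ammonia bottle and the reducing agent.  [the loading dock: — | the warehouse floor: the ammonia bottle, the ether can, the oxidiser, the reducing agent, the solvent jar]

7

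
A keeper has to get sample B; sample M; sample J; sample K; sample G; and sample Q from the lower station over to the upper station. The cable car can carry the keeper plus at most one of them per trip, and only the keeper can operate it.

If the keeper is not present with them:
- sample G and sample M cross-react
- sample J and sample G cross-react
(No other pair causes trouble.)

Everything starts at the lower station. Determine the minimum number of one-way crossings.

Counting alone: the keeper can take at most 1 across per trip to the upper station, so moving all 6 needs at least 6 loaded trips out, with a return between consecutive ones — at least 11 crossings.
The safety rule pushes this higher. Following every safe sequence of crossings, the most of the 6 that can be at the upper station as the cable car arrives there on crossing 11 is 5 — never all 6.
So no plan with fewer than 13 crossings exists, and this one achieves 13:
1. Keeper goes to the upper station with sample G.  [the lower station: sample B, sample J, sample K, sample M, sample Q | the upper station: sample G]
2. Keeper goes back to the lower station alone.  [the lower station: sample B, sample J, sample K, sample M, sample Q | the upper station: sample G]
3. Keeper goes to the upper station with sample B.  [the lower station: sample J, sample K, sample M, sample Q | the upper station: sample B, sample G]
4. Keeper goes back to the lower station alone.  [the lower station: sample J, sample K, sample M, sample Q | the upper station: sample B, sample G]
5. Keeper goes to the upper station with sample M.  [the lower station: sample J, sample K, sample Q | the upper station: sample B, sample G, sample M]
6. Keeper goes back to the lower station with sample G.  [the lower station: sample G, sample J, sample K, sample Q | the upper station: sample B, sample M]
7. Keeper goes to the upper station with sample J.  [the lower station: sample G, sample K, sample Q | the upper station: sample B, sample J, sample M]
8. Keeper goes back to the lower station alone.  [the lower station: sample G, sample K, sample Q | the upper station: sample B, sample J, sample M]
9. Keeper goes to the upper station with sample K.  [the lower station: sample G, sample Q | the upper station: sample B, sample J, sample K, sample M]
10. Keeper goes back to the lower station alone.  [the lower station: sample G, sample Q | the upper station: sample B, sample J, sample K, sample M]
11. Keeper goes to the upper station with sample Q.  [the lower station: sample G | the upper station: sample B, sample J, sample K, sample M, sample Q]
12. Keeper goes back to the lower station alone.  [the lower station: sample G | the upper station: sample B, sample J, sample K, sample M, sample Q]
13. Keeper goes to the upper station with sample G.  [the lower station: — | the upper station: sample B, sample G, sample J, sample K, sample M, sample Q]

13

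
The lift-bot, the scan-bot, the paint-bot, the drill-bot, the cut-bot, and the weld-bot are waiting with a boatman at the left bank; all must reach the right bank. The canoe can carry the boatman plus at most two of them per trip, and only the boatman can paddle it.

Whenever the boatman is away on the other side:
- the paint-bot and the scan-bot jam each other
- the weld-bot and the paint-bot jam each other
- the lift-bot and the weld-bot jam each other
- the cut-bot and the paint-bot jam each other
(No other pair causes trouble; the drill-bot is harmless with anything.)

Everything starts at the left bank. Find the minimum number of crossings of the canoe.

7

Counting alone: the boatman can take at most 2 across per trip to the right bank, so moving all 6 needs at least 3 loaded trips out, with a return between consecutive ones — at least 5 crossings.
The safety rule pushes this higher. Following every safe sequence of crossings, the most of the 6 that can be at the right bank as the canoe arrives there on crossing 5 is 5 — never all 6.
So no plan with fewer than 7 crossings exists, and this one achieves 7:
1. Boatman goes to the right bank with the lift-bot and the paint-bot.
2. Boatman goes back to the left bank alone.
3. Boatman goes to the right bank with the drill-bot.
4. Boatman goes back to the left bank alone.
5. Boatman goes to the right bank with the cut-bot and the scan-bot.
6. Boatman goes back to the left bank with the paint-bot.
7. Boatman goes to the right bank with the paint-bot and the weld-bot.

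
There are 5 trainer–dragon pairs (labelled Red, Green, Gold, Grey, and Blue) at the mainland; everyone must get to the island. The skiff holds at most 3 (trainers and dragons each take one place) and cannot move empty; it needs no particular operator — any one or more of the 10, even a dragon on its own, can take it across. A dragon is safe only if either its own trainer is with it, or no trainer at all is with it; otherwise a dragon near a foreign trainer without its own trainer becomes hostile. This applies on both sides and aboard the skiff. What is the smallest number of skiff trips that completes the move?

Counting alone: each trip to the island takes at most 3 across and each return brings at least 1 back, so after t trips out (and t−1 returns) at most 3t − (t−1) of the 10 are across; that first reaches 10 at t = 5, so at least 9 crossings are needed.
The safety rule pushes this higher. Following every safe sequence of crossings, the most of the 10 that can be at the island as the skiff arrives there on crossing 9 is 9 — never all 10.
So no plan with fewer than 11 crossings exists, and this one achieves 11:
1. dragon Red and trainer Red cross → the island.
2. trainer Red crosses ← the mainland.
3. dragon Gold, dragon Green, and dragon Grey cross → the island.
4. dragon Red crosses ← the mainland.
5. trainer Gold, trainer Green, and trainer Grey cross → the island.
6. dragon Green and trainer Green cross ← the mainland.
7. trainer Blue, trainer Green, and trainer Red cross → the island.
8. dragon Gold crosses ← the mainland.
9. dragon Green and dragon Red cross → the island.
10. dragon Red crosses ← the mainland.
11. dragon Blue, dragon Gold, and dragon Red cross → the island.

11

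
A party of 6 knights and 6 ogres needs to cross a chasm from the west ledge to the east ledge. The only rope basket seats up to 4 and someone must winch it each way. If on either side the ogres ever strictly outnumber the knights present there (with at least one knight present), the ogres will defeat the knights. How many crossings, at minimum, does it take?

Counting alone: each trip to the east ledge takes at most 4 across and each return brings at least 1 back, so after t trips out (and t−1 returns) at most 4t − (t−1) of the 12 are across; that first reaches 12 at t = 4, so at least 7 crossings are needed.
The safety rule pushes this higher. Following every safe sequence of crossings, the most of the 12 that can be at the east ledge as the rope basket arrives there on crossing 7 is 11 — never all 12.
So no plan with fewer than 9 crossings exists, and this one achieves 9:
1. 2 ogres → the east ledge.  (the west ledge: 6K 4O; the east ledge: 0K 2O)
2. 1 ogre ← the west ledge.  (the west ledge: 6K 5O; the east ledge: 0K 1O)
3. 4 ogres → the east ledge.  (the west ledge: 6K 1O; the east ledge: 0K 5O)
4. 1 ogre ← the west ledge.  (the west ledge: 6K 2O; the east ledge: 0K 4O)
5. 4 knights → the east ledge.  (the west ledge: 2K 2O; the east ledge: 4K 4O)
6. 1 knight and 1 ogre ← the west ledge.  (the west ledge: 3K 3O; the east ledge: 3K 3O)
7. 2 knights and 2 ogres → the east ledge.  (the west ledge: 1K 1O; the east ledge: 5K 5O)
8. 1 knight and 1 ogre ← the west ledge.  (the west ledge: 2K 2O; the east ledge: 4K 4O)
9. 2 knights and 2 ogres → the east ledge.  (the west ledge: 0K 0O; the east ledge: 6K 6O)

9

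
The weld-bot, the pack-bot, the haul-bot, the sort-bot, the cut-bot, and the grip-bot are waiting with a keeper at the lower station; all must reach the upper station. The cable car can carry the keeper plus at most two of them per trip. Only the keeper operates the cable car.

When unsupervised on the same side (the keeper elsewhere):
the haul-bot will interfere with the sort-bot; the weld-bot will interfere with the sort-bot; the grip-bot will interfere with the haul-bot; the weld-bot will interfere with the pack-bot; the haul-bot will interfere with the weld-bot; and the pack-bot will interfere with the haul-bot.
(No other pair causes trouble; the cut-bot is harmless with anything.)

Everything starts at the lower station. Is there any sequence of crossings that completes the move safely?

Yes

1. Keeper goes to the upper station with the haul-bot and the weld-bot.  [the lower station: the cut-bot, the grip-bot, the pack-bot, the sort-bot | the upper station: the haul-bot, the weld-bot]
2. Keeper goes back to the lower station with the weld-bot.  [the lower station: the cut-bot, the grip-bot, the pack-bot, the sort-bot, the weld-bot | the upper station: the haul-bot]
3. Keeper goes to the upper station with the cut-bot and the weld-bot.  [the lower station: the grip-bot, the pack-bot, the sort-bot | the upper station: the cut-bot, the haul-bot, the weld-bot]
4. Keeper goes back to the lower station with the weld-bot.  [the lower station: the grip-bot, the pack-bot, the sort-bot, the weld-bot | the upper station: the cut-bot, the haul-bot]
5. Keeper goes to the upper station with the grip-bot and the weld-bot.  [the lower station: the pack-bot, the sort-bot | the upper station: the cut-bot, the grip-bot, the haul-bot, the weld-bot]
6. Keeper goes back to the lower station with the haul-bot.  [the lower station: the haul-bot, the pack-bot, the sort-bot | the upper station: the cut-bot, the grip-bot, the weld-bot]
7. Keeper goes to the upper station with the pack-bot and the sort-bot.  [the lower station: the haul-bot | the upper station: the cut-bot, the grip-bot, the pack-bot, the sort-bot, the weld-bot]
8. Keeper goes back to the lower station with the weld-bot.  [the lower station: the haul-bot, the weld-bot | the upper station: the cut-bot, the grip-bot, the pack-bot, the sort-bot]
9. Keeper goes to the upper station with the haul-bot and the weld-bot.  [the lower station: — | the upper station: the cut-bot, the grip-bot, the haul-bot, the pack-bot, the sort-bot, the weld-bot]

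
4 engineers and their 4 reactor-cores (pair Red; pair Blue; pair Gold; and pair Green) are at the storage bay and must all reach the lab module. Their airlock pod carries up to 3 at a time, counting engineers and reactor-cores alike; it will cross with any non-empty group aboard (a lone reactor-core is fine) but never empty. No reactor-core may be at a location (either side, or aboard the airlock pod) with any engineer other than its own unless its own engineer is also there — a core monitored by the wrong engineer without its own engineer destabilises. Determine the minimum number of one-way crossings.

Counting alone: each trip to the lab module takes at most 3 across and each return brings at least 1 back, so after t trips out (and t−1 returns) at most 3t − (t−1) of the 8 are across; that first reaches 8 at t = 4, so at least 7 crossings are needed.
The safety rule pushes this higher. Following every safe sequence of crossings, the most of the 8 that can be at the lab module as the airlock pod arrives there on crossing 7 is 7 — never all 8.
So no plan with fewer than 9 crossings exists, and this one achieves 9:
1. engineer Red and reactor-core Red cross → the lab module.
2. engineer Red crosses ← the storage bay.
3. engineer Blue, engineer Red, and reactor-core Blue cross → the lab module.
4. engineer Red and reactor-core Red cross ← the storage bay.
5. engineer Gold, engineer Green, and engineer Red cross → the lab module.
6. reactor-core Blue crosses ← the storage bay.
7. reactor-core Blue and reactor-core Red cross → the lab module.
8. reactor-core Red crosses ← the storage bay.
9. reactor-core Gold, reactor-core Green, and reactor-core Red cross → the lab module.

9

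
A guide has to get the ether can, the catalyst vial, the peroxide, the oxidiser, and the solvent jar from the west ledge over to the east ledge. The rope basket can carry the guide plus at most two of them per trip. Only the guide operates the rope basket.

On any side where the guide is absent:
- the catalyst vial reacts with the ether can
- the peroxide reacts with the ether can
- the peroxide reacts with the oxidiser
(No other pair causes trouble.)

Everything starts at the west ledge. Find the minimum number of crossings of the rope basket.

5

Counting alone: the guide can take at most 2 across per trip to the east ledge, so moving all 5 needs at least 3 loaded trips out, with a return between consecutive ones — at least 5 crossings.
The plan below uses exactly 5 crossings, so it is optimal:
1. Guide goes to the east ledge with the ether can and the peroxide.
2. Guide goes back to the west ledge with the ether can.
3. Guide goes to the east ledge with the catalyst vial and the solvent jar.
4. Guide goes back to the west ledge alone.
5. Guide goes to the east ledge with the ether can and the oxidiser.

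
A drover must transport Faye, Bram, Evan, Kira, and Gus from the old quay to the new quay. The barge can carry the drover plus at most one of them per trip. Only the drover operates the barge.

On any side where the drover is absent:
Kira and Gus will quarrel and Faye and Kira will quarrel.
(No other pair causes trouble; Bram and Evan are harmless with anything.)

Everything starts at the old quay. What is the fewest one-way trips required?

11

Counting alone: the drover can take at most 1 across per trip to the new quay, so moving all 5 needs at least 5 loaded trips out, with a return between consecutive ones — at least 9 crossings.
The safety rule pushes this higher. Following every safe sequence of crossings, the most of the 5 that can be at the new quay as the barge arrives there on crossing 9 is 4 — never all 5.
So no plan with fewer than 11 crossings exists, and this one achieves 11:
1. Drover goes to the new quay with Kira.
2. Drover goes back to the old quay alone.
3. Drover goes to the new quay with Faye.
4. Drover goes back to the old quay with Kira.
5. Drover goes to the new quay with Gus.
6. Drover goes back to the old quay alone.
7. Drover goes to the new quay with Bram.
8. Drover goes back to the old quay alone.
9. Drover goes to the new quay with Evan.
10. Drover goes back to the old quay alone.
11. Drover goes to the new quay with Kira.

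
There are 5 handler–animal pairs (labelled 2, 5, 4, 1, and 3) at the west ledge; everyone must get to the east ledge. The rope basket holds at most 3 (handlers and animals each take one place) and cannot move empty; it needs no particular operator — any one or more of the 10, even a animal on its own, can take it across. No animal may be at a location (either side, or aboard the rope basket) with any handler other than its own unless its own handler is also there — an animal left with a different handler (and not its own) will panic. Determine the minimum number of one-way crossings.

11

Counting alone: each trip to the east ledge takes at most 3 across and each return brings at least 1 back, so after t trips out (and t−1 returns) at most 3t − (t−1) of the 10 are across; that first reaches 10 at t = 5, so at least 9 crossings are needed.
The safety rule pushes this higher. Following every safe sequence of crossings, the most of the 10 that can be at the east ledge as the rope basket arrives there on crossing 9 is 9 — never all 10.
So no plan with fewer than 11 crossings exists, and this one achieves 11:
1. animal 2 and handler 2 cross → the east ledge.
2. handler 2 crosses ← the west ledge.
3. animal 1, animal 4, and animal 5 cross → the east ledge.
4. animal 2 crosses ← the west ledge.
5. handler 1, handler 4, and handler 5 cross → the east ledge.
6. animal 5 and handler 5 cross ← the west ledge.
7. handler 2, handler 3, and handler 5 cross → the east ledge.
8. animal 4 crosses ← the west ledge.
9. animal 2 and animal 5 cross → the east ledge.
10. animal 2 crosses ← the west ledge.
11. animal 2, animal 3, and animal 4 cross → the east ledge.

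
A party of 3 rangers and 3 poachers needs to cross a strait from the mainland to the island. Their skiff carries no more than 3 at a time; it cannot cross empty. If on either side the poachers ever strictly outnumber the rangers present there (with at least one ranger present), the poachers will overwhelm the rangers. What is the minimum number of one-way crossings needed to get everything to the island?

Counting alone: each trip to the island takes at most 3 across and each return brings at least 1 back, so after t trips out (and t−1 returns) at most 3t − (t−1) of the 6 are across; that first reaches 6 at t = 3, so at least 5 crossings are needed.
The plan below uses exactly 5 crossings, so it is optimal:
1. 2 poachers → the island.  (the mainland: 3R 1P; the island: 0R 2P)
2. 1 poacher ← the mainland.  (the mainland: 3R 2P; the island: 0R 1P)
3. 3 rangers → the island.  (the mainland: 0R 2P; the island: 3R 1P)
4. 1 poacher ← the mainland.  (the mainland: 0R 3P; the island: 3R 0P)
5. 3 poachers → the island.  (the mainland: 0R 0P; the island: 3R 3P)

5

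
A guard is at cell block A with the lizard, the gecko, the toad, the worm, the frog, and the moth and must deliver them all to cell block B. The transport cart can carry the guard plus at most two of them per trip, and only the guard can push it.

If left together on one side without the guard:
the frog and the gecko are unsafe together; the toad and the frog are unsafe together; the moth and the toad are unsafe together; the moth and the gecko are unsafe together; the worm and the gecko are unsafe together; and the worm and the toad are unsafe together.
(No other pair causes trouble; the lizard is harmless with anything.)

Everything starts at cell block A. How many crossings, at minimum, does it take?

Counting alone: the guard can take at most 2 across per trip to cell block B, so moving all 6 needs at least 3 loaded trips out, with a return between consecutive ones — at least 5 crossings.
The safety rule pushes this higher. Following every safe sequence of crossings, the most of the 6 that can be at cell block B as the transport cart arrives there on crossing 5 is 5 — never all 6.
So no plan with fewer than 7 crossings exists, and this one achieves 7:
1. Guard goes to cell block B with the gecko and the toad.  [cell block A: the frog, the lizard, the moth, the worm | cell block B: the gecko, the toad]
2. Guard goes back to cell block A alone.  [cell block A: the frog, the lizard, the moth, the worm | cell block B: the gecko, the toad]
3. Guard goes to cell block B with the lizard and the worm.  [cell block A: the frog, the moth | cell block B: the gecko, the lizard, the toad, the worm]
4. Guard goes back to cell block A with the gecko and the toad.  [cell block A: the frog, the gecko, the moth, the toad | cell block B: the lizard, the worm]
5. Guard goes to cell block B with the frog and the moth.  [cell block A: the gecko, the toad | cell block B: the frog, the lizard, the moth, the worm]
6. Guard goes back to cell block A alone.  [cell block A: the gecko, the toad | cell block B: the frog, the lizard, the moth, the worm]
7. Guard goes to cell block B with the gecko and the toad.  [cell block A: — | cell block B: the frog, the gecko, the lizard, the moth, the toad, the worm]

7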